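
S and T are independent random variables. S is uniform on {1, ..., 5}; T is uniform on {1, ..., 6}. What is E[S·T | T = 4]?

P(T = 4) = 1/6.
Summing ST·P(x,y) over outcomes with T = 4 gives 2.
E[S·T | T = 4] = (2) / (1/6) = 12.

12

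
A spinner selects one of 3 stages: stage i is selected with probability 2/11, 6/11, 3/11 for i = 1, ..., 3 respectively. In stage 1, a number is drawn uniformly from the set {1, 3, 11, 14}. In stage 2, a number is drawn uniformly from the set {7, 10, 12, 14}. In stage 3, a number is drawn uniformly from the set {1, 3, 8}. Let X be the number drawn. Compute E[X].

E[X | stage 1] = (1+3+11+14)/4 = 29/4.
E[X | stage 2] = (7+10+12+14)/4 = 43/4.
E[X | stage 3] = (1+3+8)/3 = 4.
By the law of total expectation,
E[X] = (2/11)·(29/4) + (6/11)·(43/4) + (3/11)·(4) = 91/11.

91/11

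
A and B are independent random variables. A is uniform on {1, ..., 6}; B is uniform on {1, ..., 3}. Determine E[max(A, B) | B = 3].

4

Outcomes with B = 3: (1,3), (2,3), (3,3), (4,3), (5,3), (6,3), each with probability 1/18.
E[max(A, B) | B = 3] = (3 + 3 + 3 + 4 + 5 + 6) / 6 = 4.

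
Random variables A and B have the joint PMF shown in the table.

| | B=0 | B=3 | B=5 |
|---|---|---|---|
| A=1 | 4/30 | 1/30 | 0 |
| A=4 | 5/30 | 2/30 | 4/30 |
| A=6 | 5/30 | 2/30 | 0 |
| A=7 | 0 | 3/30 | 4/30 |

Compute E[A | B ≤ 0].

27/7

P(B ≤ 0) = 7/15.
Summing A·P(A=x,B=y) over the conditioning event gives 9/5.
E[A | B ≤ 0] = (9/5) / (7/15) = 27/7.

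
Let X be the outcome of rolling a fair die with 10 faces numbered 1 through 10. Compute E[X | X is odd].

Given X is odd, X is equally likely to be any of {1, 3, 5, 7, 9}.
E[X | X is odd] = (1 + 3 + 5 + 7 + 9) / 5 = 5.

5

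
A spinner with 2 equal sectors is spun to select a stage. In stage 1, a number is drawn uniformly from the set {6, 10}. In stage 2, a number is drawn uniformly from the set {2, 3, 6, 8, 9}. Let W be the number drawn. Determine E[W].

E[W | stage 1] = (6+10)/2 = 8.
E[W | stage 2] = (2+3+6+8+9)/5 = 28/5.
By the law of total expectation,
E[W] = (1/2)·(8) + (1/2)·(28/5) = 34/5.

34/5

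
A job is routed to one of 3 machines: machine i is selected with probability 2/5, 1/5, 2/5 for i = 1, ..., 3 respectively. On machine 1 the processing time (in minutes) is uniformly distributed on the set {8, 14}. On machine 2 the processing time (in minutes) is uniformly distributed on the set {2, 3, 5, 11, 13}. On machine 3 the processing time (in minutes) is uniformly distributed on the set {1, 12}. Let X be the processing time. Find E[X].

209/25

E[X | machine 1] = (8+14)/2 = 11.
E[X | machine 2] = (2+3+5+11+13)/5 = 34/5.
E[X | machine 3] = (1+12)/2 = 13/2.
E[X] = (2/5)·(11) + (1/5)·(34/5) + (2/5)·(13/2) = 209/25.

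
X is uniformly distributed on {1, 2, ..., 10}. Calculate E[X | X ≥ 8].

Given X ≥ 8, X is equally likely to be any of {8, 9, 10}.
E[X | X ≥ 8] = (8 + 9 + 10) / 3 = 9.

9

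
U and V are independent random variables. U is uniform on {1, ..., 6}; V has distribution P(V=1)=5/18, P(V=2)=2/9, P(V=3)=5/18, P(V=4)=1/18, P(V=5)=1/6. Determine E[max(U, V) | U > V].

276/61

P(U > V) = 61/108.
Summing max(U,V)·P(x,y) over outcomes with U > V gives 23/9.
E[max(U, V) | U > V] = (23/9) / (61/108) = 276/61.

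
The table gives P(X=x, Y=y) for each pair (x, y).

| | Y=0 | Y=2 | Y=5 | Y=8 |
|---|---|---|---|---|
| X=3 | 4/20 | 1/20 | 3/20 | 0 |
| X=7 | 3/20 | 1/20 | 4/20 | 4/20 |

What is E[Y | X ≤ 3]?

17/8

P(X ≤ 3) = 2/5.
Σ Y·P over the event = 0·(4/20) + 2·(1/20) + 5·(3/20) = 17/20.
E[Y | X ≤ 3] = (17/20) / (2/5) = 17/8.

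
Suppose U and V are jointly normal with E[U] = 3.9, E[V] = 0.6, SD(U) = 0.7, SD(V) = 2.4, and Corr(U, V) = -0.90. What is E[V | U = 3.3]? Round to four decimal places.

E[V | U=x] = μ_V + ρ(σ_V/σ_U)(x − μ_U) for jointly normal variables.
E[V | U=3.3] = 0.6 + (-0.90)·(2.4/0.7)·(3.3 − (3.9)) = 0.6 + (-3.0857)·(-0.6) = 2.4514.

2.4514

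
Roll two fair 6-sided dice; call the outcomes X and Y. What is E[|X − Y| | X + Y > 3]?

68/33

P(X + Y > 3) = 11/12.
Summing |X−Y|·P(x,y) over outcomes with X + Y > 3 gives 17/9.
E[|X − Y| | X + Y > 3] = (17/9) / (11/12) = 68/33.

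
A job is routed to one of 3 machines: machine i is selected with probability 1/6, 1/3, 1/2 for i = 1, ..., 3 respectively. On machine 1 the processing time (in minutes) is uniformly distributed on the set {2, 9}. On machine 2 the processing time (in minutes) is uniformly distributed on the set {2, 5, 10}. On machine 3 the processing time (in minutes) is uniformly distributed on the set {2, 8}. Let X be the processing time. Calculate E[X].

191/36

E[X | machine 1] = (2+9)/2 = 11/2.
E[X | machine 2] = (2+5+10)/3 = 17/3.
E[X | machine 3] = (2+8)/2 = 5.
By the law of total expectation,
E[X] = (1/6)·(11/2) + (1/3)·(17/3) + (1/2)·(5) = 191/36.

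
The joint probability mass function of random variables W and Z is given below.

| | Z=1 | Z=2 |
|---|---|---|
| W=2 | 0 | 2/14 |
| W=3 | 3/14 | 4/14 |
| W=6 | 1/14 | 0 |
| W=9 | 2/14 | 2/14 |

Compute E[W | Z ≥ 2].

P(Z ≥ 2) = 4/7.
Σ W·P over the event = 2·(2/14) + 3·(4/14) + 9·(2/14) = 17/7.
E[W | Z ≥ 2] = (17/7) / (4/7) = 17/4.

17/4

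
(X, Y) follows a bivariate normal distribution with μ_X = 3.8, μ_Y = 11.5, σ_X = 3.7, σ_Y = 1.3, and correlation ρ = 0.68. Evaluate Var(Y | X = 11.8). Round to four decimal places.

0.9085

The conditional variance in a bivariate normal is σ_Y²(1 − ρ²), independent of x.
Var(Y | X=11.8) = (1.3)²·(1 − (0.68)²) = 1.69·0.5376 = 0.9085.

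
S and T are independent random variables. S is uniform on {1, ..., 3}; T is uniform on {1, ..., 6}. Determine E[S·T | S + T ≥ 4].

P(S + T ≥ 4) = 5/6.
Summing ST·P(x,y) over outcomes with S + T ≥ 4 gives 121/18.
E[S·T | S + T ≥ 4] = (121/18) / (5/6) = 121/15.

121/15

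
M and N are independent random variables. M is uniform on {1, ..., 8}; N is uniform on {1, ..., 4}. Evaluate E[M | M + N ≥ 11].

23/3

Outcomes with M + N ≥ 11: (7,4), (8,3), (8,4), each with probability 1/32.
E[M | M + N ≥ 11] = (7 + 8 + 8) / 3 = 23/3.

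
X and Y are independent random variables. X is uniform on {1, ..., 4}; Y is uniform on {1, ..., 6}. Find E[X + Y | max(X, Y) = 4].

P(max(X, Y) = 4) = 7/24.
Summing (X+Y)·P(x,y) over outcomes with max(X, Y) = 4 gives 11/6.
E[X + Y | max(X, Y) = 4] = (11/6) / (7/24) = 44/7.

44/7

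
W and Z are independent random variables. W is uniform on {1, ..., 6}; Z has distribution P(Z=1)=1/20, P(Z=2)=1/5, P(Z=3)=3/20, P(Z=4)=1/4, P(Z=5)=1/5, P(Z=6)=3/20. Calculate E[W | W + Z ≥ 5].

399/106

P(W + Z ≥ 5) = 53/60.
Summing W·P(x,y) over outcomes with W + Z ≥ 5 gives 133/40.
E[W | W + Z ≥ 5] = (133/40) / (53/60) = 399/106.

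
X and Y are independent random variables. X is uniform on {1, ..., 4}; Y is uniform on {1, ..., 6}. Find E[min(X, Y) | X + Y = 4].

4/3

Outcomes with X + Y = 4: (1,3), (2,2), (3,1), each with probability 1/24.
E[min(X, Y) | X + Y = 4] = (1 + 2 + 1) / 3 = 4/3.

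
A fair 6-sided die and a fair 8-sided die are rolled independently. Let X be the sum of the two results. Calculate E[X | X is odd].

P(X is odd) = 1/2.
Σ over the event: 3·1/24 + 5·1/12 + 7·1/8 + 9·1/8 + 11·1/12 + 13·1/24 = 4.
E[X | X is odd] = (4) / (1/2) = 8.

8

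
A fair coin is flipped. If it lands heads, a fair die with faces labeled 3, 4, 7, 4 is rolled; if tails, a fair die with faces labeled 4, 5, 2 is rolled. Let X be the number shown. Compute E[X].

E[X | heads] = (3+4+7+4)/4 = 9/2.
E[X | tails] = (4+5+2)/3 = 11/3.
By the law of total expectation,
E[X] = (1/2)·(9/2) + (1/2)·(11/3) = 49/12.

49/12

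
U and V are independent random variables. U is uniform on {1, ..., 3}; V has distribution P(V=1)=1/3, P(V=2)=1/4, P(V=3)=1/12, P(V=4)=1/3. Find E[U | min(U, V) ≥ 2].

5/2

P(min(U, V) ≥ 2) = 4/9.
Summing U·P(x,y) over outcomes with min(U, V) ≥ 2 gives 10/9.
E[U | min(U, V) ≥ 2] = (10/9) / (4/9) = 5/2.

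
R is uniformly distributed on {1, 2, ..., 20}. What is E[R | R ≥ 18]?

19

Given R ≥ 18, R is equally likely to be any of {18, 19, 20}.
E[R | R ≥ 18] = (18 + 19 + 20) / 3 = 19.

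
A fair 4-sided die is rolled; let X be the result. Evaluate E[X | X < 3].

3/2

Given X < 3, X is equally likely to be any of {1, 2}.
E[X | X < 3] = (1 + 2) / 2 = 3/2.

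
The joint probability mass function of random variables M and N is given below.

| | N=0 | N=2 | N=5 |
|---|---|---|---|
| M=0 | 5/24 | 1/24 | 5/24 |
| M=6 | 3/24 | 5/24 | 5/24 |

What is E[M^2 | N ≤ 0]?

27/2

P(N ≤ 0) = 1/3.
Σ M^2·P over the event = 0·(5/24) + 36·(3/24) = 9/2.
E[M^2 | N ≤ 0] = (9/2) / (1/3) = 27/2.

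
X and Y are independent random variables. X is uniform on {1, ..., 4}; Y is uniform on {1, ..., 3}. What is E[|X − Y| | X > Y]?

Outcomes with X > Y: (2,1), (3,1), (3,2), (4,1), (4,2), (4,3), each with probability 1/12.
E[|X − Y| | X > Y] = (1 + 2 + 1 + 3 + 2 + 1) / 6 = 5/3.

5/3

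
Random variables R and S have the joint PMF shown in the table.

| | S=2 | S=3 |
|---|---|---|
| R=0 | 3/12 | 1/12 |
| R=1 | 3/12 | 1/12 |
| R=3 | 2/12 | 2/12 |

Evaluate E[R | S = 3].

P(S = 3) = 1/3.
Σ R·P over the event = 0·(1/12) + 1·(1/12) + 3·(2/12) = 7/12.
E[R | S = 3] = (7/12) / (1/3) = 7/4.

7/4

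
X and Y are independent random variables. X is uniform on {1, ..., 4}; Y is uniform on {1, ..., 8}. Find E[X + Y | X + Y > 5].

P(X + Y > 5) = 11/16.
Summing (X+Y)·P(x,y) over outcomes with X + Y > 5 gives 23/4.
E[X + Y | X + Y > 5] = (23/4) / (11/16) = 92/11.

92/11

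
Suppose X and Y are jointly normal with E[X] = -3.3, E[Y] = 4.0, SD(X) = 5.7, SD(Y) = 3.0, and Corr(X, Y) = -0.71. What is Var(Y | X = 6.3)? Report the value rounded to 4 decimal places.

For a bivariate normal, Var(Y | X=x) = σ_Y²(1 − ρ²).
Var(Y | X=6.3) = (3.0)²·(1 − (-0.71)²) = 9·0.4959 = 4.4631.

4.4631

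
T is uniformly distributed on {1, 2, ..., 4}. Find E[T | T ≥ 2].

3

Given T ≥ 2, T is equally likely to be any of {2, 3, 4}.
E[T | T ≥ 2] = (2 + 3 + 4) / 3 = 3.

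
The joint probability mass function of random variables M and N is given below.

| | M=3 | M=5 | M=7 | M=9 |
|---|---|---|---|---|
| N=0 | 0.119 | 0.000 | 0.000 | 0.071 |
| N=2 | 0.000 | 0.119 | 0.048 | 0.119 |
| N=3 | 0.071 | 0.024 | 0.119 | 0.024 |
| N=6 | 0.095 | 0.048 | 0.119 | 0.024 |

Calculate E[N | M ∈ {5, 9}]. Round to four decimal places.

P(M ∈ {5, 9}) = 0.429.
Σ N·P over the event = 2·(0.119) + 3·(0.024) + 6·(0.048) + 0·(0.071) + 2·(0.119) + 3·(0.024) + 6·(0.024) = 1.052.
E[N | M ∈ {5, 9}] = (1.052) / (0.429) = 2.4522.

2.4522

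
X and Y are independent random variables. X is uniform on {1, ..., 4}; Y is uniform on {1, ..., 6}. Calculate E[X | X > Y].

P(X > Y) = 1/4.
Summing X·P(x,y) over outcomes with X > Y gives 5/6.
E[X | X > Y] = (5/6) / (1/4) = 10/3.

10/3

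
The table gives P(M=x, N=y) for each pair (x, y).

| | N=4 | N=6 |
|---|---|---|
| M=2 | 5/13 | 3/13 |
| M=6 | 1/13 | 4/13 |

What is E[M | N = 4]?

P(N = 4) = 6/13.
Σ M·P over the event = 2·(5/13) + 6·(1/13) = 16/13.
E[M | N = 4] = (16/13) / (6/13) = 8/3.

8/3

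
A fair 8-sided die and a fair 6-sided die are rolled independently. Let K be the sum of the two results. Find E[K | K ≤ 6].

P(K ≤ 6) = 5/16.
Σ over the event: 2·1/48 + 3·1/24 + 4·1/16 + 5·1/12 + 6·5/48 = 35/24.
E[K | K ≤ 6] = (35/24) / (5/16) = 14/3.

14/3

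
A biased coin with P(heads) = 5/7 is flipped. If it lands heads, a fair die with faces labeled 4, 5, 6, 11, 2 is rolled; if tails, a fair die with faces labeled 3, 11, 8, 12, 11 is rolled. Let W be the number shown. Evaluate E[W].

46/7

E[W | heads] = (4+5+6+11+2)/5 = 28/5.
E[W | tails] = (3+11+8+12+11)/5 = 9.
E[W] = (5/7)·(28/5) + (2/7)·(9) = 46/7.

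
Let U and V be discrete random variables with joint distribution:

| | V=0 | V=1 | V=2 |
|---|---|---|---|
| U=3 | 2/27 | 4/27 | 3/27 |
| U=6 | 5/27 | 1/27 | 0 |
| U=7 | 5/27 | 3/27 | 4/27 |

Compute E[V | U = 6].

1/6

P(U = 6) = 2/9.
Σ V·P over the event = 0·(5/27) + 1·(1/27) = 1/27.
E[V | U = 6] = (1/27) / (2/9) = 1/6.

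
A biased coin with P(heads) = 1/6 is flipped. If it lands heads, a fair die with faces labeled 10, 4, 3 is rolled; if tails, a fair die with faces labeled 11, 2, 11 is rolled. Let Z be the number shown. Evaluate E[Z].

137/18

E[Z | heads] = (10+4+3)/3 = 17/3.
E[Z | tails] = (11+2+11)/3 = 8.
E[Z] = (1/6)·(17/3) + (5/6)·(8) = 137/18.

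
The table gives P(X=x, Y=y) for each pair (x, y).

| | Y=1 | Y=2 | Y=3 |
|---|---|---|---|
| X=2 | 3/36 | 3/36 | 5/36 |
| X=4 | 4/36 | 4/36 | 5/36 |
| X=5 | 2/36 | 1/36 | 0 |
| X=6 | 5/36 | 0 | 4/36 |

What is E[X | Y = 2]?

27/8

P(Y = 2) = 2/9.
Σ X·P over the event = 2·(3/36) + 4·(4/36) + 5·(1/36) = 3/4.
E[X | Y = 2] = (3/4) / (2/9) = 27/8.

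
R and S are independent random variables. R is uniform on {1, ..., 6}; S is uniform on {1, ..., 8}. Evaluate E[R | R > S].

14/3

P(R > S) = 5/16.
Summing R·P(x,y) over outcomes with R > S gives 35/24.
E[R | R > S] = (35/24) / (5/16) = 14/3.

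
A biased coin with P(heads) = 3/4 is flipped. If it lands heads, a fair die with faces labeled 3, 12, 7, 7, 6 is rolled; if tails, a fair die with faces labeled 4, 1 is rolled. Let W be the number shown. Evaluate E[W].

E[W | heads] = (3+12+7+7+6)/5 = 7.
E[W | tails] = (4+1)/2 = 5/2.
E[W] = (3/4)·(7) + (1/4)·(5/2) = 47/8.

47/8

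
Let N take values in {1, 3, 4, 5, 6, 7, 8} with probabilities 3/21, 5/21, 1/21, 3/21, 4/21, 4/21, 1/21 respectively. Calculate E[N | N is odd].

61/15

P(N is odd) = 5/7.
Σ over the event: 1·1/7 + 3·5/21 + 5·1/7 + 7·4/21 = 61/21.
E[N | N is odd] = (61/21) / (5/7) = 61/15.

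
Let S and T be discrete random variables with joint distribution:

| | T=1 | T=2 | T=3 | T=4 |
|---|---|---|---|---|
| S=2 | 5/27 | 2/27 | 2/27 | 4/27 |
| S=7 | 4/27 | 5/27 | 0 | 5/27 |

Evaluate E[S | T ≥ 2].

43/9

P(T ≥ 2) = 2/3.
Σ S·P over the event = 2·(2/27) + 2·(2/27) + 2·(4/27) + 7·(5/27) + 7·(5/27) = 86/27.
E[S | T ≥ 2] = (86/27) / (2/3) = 43/9.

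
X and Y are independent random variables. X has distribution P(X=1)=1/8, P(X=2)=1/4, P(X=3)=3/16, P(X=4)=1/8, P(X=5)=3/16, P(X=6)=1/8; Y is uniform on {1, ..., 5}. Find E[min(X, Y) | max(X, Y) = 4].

P(max(X, Y) = 4) = 17/80.
Summing min(X,Y)·P(x,y) over outcomes with max(X, Y) = 4 gives 39/80.
E[min(X, Y) | max(X, Y) = 4] = (39/80) / (17/80) = 39/17.

39/17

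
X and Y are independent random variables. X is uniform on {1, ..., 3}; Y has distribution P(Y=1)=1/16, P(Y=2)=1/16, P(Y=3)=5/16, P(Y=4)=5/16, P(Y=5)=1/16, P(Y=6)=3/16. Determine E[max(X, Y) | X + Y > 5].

124/27

P(X + Y > 5) = 9/16.
Summing max(X,Y)·P(x,y) over outcomes with X + Y > 5 gives 31/12.
E[max(X, Y) | X + Y > 5] = (31/12) / (9/16) = 124/27.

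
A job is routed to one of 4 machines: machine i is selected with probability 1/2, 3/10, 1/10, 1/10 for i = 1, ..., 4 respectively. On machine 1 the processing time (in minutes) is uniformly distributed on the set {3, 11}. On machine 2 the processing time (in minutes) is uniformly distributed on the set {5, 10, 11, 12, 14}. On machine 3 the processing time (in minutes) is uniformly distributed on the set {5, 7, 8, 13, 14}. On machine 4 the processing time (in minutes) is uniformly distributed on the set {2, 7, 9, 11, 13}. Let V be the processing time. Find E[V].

E[V | machine 1] = (3+11)/2 = 7.
E[V | machine 2] = (5+10+11+12+14)/5 = 52/5.
E[V | machine 3] = (5+7+8+13+14)/5 = 47/5.
E[V | machine 4] = (2+7+9+11+13)/5 = 42/5.
E[V] = (1/2)·(7) + (3/10)·(52/5) + (1/10)·(47/5) + (1/10)·(42/5) = 42/5.

42/5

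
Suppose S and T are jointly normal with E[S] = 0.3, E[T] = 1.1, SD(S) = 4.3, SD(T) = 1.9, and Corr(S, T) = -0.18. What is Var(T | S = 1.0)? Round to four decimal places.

3.4930

For a bivariate normal, Var(T | S=x) = σ_T²(1 − ρ²).
Var(T | S=1.0) = (1.9)²·(1 − (-0.18)²) = 3.61·0.9676 = 3.4930.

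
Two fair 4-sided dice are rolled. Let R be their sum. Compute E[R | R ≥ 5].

P(R ≥ 5) = 5/8.
Σ over the event: 5·1/4 + 6·3/16 + 7·1/8 + 8·1/16 = 15/4.
E[R | R ≥ 5] = (15/4) / (5/8) = 6.

6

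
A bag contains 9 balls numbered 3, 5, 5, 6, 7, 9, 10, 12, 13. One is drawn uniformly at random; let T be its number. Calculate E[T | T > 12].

13

P(T > 12) = 1/9.
Σ over the event: 13·1/9 = 13/9.
E[T | T > 12] = (13/9) / (1/9) = 13.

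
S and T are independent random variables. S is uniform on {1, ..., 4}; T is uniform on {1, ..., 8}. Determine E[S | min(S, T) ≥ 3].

7/2

P(min(S, T) ≥ 3) = 3/8.
Summing S·P(x,y) over outcomes with min(S, T) ≥ 3 gives 21/16.
E[S | min(S, T) ≥ 3] = (21/16) / (3/8) = 7/2.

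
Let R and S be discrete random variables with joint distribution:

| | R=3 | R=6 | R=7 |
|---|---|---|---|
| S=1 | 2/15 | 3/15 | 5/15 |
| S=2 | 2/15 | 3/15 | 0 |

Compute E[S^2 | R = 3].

P(R = 3) = 4/15.
Σ S^2·P over the event = 1·(2/15) + 4·(2/15) = 2/3.
E[S^2 | R = 3] = (2/3) / (4/15) = 5/2.

5/2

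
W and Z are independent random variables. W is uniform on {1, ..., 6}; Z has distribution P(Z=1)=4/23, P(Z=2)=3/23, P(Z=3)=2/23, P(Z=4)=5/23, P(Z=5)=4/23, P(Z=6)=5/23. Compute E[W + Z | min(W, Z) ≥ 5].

199/18

P(min(W, Z) ≥ 5) = 3/23.
Summing (W+Z)·P(x,y) over outcomes with min(W, Z) ≥ 5 gives 199/138.
E[W + Z | min(W, Z) ≥ 5] = (199/138) / (3/23) = 199/18.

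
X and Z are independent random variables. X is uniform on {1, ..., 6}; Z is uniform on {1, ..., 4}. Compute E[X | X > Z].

32/7

P(X > Z) = 7/12.
Summing X·P(x,y) over outcomes with X > Z gives 8/3.
E[X | X > Z] = (8/3) / (7/12) = 32/7.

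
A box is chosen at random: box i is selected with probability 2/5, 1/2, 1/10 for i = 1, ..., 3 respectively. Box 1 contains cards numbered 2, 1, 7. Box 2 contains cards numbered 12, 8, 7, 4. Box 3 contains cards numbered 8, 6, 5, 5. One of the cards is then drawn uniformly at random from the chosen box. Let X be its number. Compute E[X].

697/120

E[X | box 1] = (2+1+7)/3 = 10/3.
E[X | box 2] = (12+8+7+4)/4 = 31/4.
E[X | box 3] = (8+6+5+5)/4 = 6.
E[X] = (2/5)·(10/3) + (1/2)·(31/4) + (1/10)·(6) = 697/120.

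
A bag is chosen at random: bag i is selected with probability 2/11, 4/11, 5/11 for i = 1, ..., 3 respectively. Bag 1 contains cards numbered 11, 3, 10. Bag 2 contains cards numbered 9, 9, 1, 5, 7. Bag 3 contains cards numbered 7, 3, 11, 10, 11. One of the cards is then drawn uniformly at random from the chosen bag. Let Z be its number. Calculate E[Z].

414/55

E[Z | bag 1] = (11+3+10)/3 = 8.
E[Z | bag 2] = (9+9+1+5+7)/5 = 31/5.
E[Z | bag 3] = (7+3+11+10+11)/5 = 42/5.
By the law of total expectation,
E[Z] = (2/11)·(8) + (4/11)·(31/5) + (5/11)·(42/5) = 414/55.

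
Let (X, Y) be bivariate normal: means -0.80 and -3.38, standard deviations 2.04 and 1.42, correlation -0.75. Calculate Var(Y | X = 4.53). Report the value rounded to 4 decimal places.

The conditional variance in a bivariate normal is σ_Y²(1 − ρ²), independent of x.
Var(Y | X=4.53) = (1.42)²·(1 − (-0.75)²) = 2.0164·0.4375 = 0.8822.

0.8822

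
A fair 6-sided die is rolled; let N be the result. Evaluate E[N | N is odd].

3

Given N is odd, N is equally likely to be any of {1, 3, 5}.
E[N | N is odd] = (1 + 3 + 5) / 3 = 3.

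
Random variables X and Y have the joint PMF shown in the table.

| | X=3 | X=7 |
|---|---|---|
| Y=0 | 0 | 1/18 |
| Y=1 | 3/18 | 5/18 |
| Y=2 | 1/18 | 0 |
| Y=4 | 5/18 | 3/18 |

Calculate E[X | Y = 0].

7

P(Y = 0) = 1/18.
Σ X·P over the event = 7·(1/18) = 7/18.
E[X | Y = 0] = (7/18) / (1/18) = 7.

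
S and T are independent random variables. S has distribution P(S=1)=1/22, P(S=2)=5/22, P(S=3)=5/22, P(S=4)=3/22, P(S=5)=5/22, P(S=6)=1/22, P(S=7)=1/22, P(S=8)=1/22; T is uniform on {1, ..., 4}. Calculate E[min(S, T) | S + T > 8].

23/7

P(S + T > 8) = 7/44.
Summing min(S,T)·P(x,y) over outcomes with S + T > 8 gives 23/44.
E[min(S, T) | S + T > 8] = (23/44) / (7/44) = 23/7.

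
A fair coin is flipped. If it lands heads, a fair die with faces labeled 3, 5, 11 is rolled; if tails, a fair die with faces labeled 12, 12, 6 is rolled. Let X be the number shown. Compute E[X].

E[X | heads] = (3+5+11)/3 = 19/3.
E[X | tails] = (12+12+6)/3 = 10.
By the law of total expectation,
E[X] = (1/2)·(19/3) + (1/2)·(10) = 49/6.

49/6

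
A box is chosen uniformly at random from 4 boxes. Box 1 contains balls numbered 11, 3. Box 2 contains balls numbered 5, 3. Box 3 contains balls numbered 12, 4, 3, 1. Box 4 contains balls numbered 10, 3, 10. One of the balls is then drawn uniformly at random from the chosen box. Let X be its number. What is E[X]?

71/12

E[X | box 1] = (11+3)/2 = 7.
E[X | box 2] = (5+3)/2 = 4.
E[X | box 3] = (12+4+3+1)/4 = 5.
E[X | box 4] = (10+3+10)/3 = 23/3.
E[X] = (1/4)·(7) + (1/4)·(4) + (1/4)·(5) + (1/4)·(23/3) = 71/12.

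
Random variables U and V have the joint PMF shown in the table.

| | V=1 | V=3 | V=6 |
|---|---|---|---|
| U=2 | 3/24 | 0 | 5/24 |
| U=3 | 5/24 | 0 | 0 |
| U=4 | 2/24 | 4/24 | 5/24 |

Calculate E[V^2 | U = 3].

1

P(U = 3) = 5/24.
Σ V^2·P over the event = 1·(5/24) = 5/24.
E[V^2 | U = 3] = (5/24) / (5/24) = 1.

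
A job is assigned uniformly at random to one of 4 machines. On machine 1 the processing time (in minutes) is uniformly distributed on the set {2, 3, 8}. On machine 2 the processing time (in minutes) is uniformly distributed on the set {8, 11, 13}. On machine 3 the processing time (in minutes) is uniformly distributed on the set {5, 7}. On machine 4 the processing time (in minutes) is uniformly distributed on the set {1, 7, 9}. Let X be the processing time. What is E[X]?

E[X | machine 1] = (2+3+8)/3 = 13/3.
E[X | machine 2] = (8+11+13)/3 = 32/3.
E[X | machine 3] = (5+7)/2 = 6.
E[X | machine 4] = (1+7+9)/3 = 17/3.
By the law of total expectation,
E[X] = (1/4)·(13/3) + (1/4)·(32/3) + (1/4)·(6) + (1/4)·(17/3) = 20/3.

20/3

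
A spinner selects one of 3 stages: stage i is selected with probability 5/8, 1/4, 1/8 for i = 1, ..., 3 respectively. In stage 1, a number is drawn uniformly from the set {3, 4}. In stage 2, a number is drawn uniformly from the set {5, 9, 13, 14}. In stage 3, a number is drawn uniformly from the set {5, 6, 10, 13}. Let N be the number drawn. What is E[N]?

E[N | stage 1] = (3+4)/2 = 7/2.
E[N | stage 2] = (5+9+13+14)/4 = 41/4.
E[N | stage 3] = (5+6+10+13)/4 = 17/2.
By the law of total expectation,
E[N] = (5/8)·(7/2) + (1/4)·(41/4) + (1/8)·(17/2) = 93/16.

93/16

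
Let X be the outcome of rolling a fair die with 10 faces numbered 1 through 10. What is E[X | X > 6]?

17/2

Given X > 6, X is equally likely to be any of {7, 8, 9, 10}.
E[X | X > 6] = (7 + 8 + 9 + 10) / 4 = 17/2.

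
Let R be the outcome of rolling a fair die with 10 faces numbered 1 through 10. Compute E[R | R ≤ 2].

3/2

Given R ≤ 2, R is equally likely to be any of {1, 2}.
E[R | R ≤ 2] = (1 + 2) / 2 = 3/2.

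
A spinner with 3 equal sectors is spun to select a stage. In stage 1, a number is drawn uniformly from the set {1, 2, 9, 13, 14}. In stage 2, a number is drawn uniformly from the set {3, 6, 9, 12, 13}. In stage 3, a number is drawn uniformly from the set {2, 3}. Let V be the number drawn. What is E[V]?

E[V | stage 1] = (1+2+9+13+14)/5 = 39/5.
E[V | stage 2] = (3+6+9+12+13)/5 = 43/5.
E[V | stage 3] = (2+3)/2 = 5/2.
E[V] = (1/3)·(39/5) + (1/3)·(43/5) + (1/3)·(5/2) = 63/10.

63/10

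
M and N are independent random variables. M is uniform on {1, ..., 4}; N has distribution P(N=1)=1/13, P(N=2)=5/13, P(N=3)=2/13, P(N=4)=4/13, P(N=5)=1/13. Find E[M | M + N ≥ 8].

P(M + N ≥ 8) = 3/26.
Summing M·P(x,y) over outcomes with M + N ≥ 8 gives 23/52.
E[M | M + N ≥ 8] = (23/52) / (3/26) = 23/6.

23/6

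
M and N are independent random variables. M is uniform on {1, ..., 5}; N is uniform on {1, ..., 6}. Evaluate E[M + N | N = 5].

Outcomes with N = 5: (1,5), (2,5), (3,5), (4,5), (5,5), each with probability 1/30.
E[M + N | N = 5] = (6 + 7 + 8 + 9 + 10) / 5 = 8.

8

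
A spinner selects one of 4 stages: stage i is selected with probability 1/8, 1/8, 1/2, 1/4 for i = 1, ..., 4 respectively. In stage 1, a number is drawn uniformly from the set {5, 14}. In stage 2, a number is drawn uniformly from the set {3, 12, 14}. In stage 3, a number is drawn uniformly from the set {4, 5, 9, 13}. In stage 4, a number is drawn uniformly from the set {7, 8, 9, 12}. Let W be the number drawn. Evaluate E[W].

E[W | stage 1] = (5+14)/2 = 19/2.
E[W | stage 2] = (3+12+14)/3 = 29/3.
E[W | stage 3] = (4+5+9+13)/4 = 31/4.
E[W | stage 4] = (7+8+9+12)/4 = 9.
By the law of total expectation,
E[W] = (1/8)·(19/2) + (1/8)·(29/3) + (1/2)·(31/4) + (1/4)·(9) = 409/48.

409/48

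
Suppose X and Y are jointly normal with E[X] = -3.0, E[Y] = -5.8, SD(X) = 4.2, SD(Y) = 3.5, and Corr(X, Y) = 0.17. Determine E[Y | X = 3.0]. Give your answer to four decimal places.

-4.9500

E[Y | X=x] = μ_Y + ρ(σ_Y/σ_X)(x − μ_X) for jointly normal variables.
E[Y | X=3.0] = -5.8 + (0.17)·(3.5/4.2)·(3.0 − (-3.0)) = -5.8 + (0.14167)·(6) = -4.9500.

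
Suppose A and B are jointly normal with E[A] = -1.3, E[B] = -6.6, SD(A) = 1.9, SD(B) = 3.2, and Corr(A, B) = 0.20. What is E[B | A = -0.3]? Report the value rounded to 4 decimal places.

-6.2632

E[B | A=x] = μ_B + ρ(σ_B/σ_A)(x − μ_A) for jointly normal variables.
E[B | A=-0.3] = -6.6 + (0.20)·(3.2/1.9)·(-0.3 − (-1.3)) = -6.6 + (0.33684)·(1) = -6.2632.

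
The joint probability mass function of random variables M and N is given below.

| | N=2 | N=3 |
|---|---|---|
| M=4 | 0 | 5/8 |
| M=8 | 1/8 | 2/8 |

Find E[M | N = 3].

36/7

P(N = 3) = 7/8.
Σ M·P over the event = 4·(5/8) + 8·(2/8) = 9/2.
E[M | N = 3] = (9/2) / (7/8) = 36/7.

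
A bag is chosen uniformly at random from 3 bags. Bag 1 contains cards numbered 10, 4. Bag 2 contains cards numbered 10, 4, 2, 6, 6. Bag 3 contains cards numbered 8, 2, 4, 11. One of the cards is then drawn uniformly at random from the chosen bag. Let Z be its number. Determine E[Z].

377/60

E[Z | bag 1] = (10+4)/2 = 7.
E[Z | bag 2] = (10+4+2+6+6)/5 = 28/5.
E[Z | bag 3] = (8+2+4+11)/4 = 25/4.
E[Z] = (1/3)·(7) + (1/3)·(28/5) + (1/3)·(25/4) = 377/60.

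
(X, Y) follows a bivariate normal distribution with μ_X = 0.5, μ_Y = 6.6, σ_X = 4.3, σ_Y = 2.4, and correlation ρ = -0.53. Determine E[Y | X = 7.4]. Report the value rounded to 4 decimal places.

For a bivariate normal, E[Y | X=x] = μ_Y + ρ·(σ_Y/σ_X)·(x − μ_X).
E[Y | X=7.4] = 6.6 + (-0.53)·(2.4/4.3)·(7.4 − (0.5)) = 6.6 + (-0.29581)·(6.9) = 4.5589.

4.5589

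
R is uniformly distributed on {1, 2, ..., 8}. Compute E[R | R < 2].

Given R < 2, R is equally likely to be any of {1}.
E[R | R < 2] = (1) / 1 = 1.

1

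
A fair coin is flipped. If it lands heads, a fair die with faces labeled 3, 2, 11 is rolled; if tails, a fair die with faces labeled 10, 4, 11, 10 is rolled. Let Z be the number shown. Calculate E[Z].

169/24

E[Z | heads] = (3+2+11)/3 = 16/3.
E[Z | tails] = (10+4+11+10)/4 = 35/4.
By the law of total expectation,
E[Z] = (1/2)·(16/3) + (1/2)·(35/4) = 169/24.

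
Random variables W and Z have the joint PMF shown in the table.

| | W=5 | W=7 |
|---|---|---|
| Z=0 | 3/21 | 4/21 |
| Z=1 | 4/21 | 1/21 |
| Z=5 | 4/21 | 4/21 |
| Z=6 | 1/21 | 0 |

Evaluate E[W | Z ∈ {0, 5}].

91/15

P(Z ∈ {0, 5}) = 5/7.
Σ W·P over the event = 5·(3/21) + 5·(4/21) + 7·(4/21) + 7·(4/21) = 13/3.
E[W | Z ∈ {0, 5}] = (13/3) / (5/7) = 91/15.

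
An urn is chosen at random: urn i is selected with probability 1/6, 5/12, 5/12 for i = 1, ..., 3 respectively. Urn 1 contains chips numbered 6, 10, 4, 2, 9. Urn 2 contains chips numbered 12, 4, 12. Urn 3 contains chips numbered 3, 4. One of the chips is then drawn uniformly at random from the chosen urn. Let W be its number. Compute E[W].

E[W | urn 1] = (6+10+4+2+9)/5 = 31/5.
E[W | urn 2] = (12+4+12)/3 = 28/3.
E[W | urn 3] = (3+4)/2 = 7/2.
E[W] = (1/6)·(31/5) + (5/12)·(28/3) + (5/12)·(7/2) = 2297/360.

2297/360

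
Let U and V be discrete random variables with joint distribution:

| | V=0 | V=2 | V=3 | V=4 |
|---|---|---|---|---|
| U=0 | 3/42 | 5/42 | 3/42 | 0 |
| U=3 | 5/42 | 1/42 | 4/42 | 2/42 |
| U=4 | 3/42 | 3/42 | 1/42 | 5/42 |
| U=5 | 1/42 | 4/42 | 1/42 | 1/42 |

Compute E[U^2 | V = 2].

P(V = 2) = 13/42.
Σ U^2·P over the event = 0·(5/42) + 9·(1/42) + 16·(3/42) + 25·(4/42) = 157/42.
E[U^2 | V = 2] = (157/42) / (13/42) = 157/13.

157/13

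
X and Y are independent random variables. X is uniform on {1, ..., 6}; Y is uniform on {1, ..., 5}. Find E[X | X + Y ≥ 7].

14/3

P(X + Y ≥ 7) = 1/2.
Summing X·P(x,y) over outcomes with X + Y ≥ 7 gives 7/3.
E[X | X + Y ≥ 7] = (7/3) / (1/2) = 14/3.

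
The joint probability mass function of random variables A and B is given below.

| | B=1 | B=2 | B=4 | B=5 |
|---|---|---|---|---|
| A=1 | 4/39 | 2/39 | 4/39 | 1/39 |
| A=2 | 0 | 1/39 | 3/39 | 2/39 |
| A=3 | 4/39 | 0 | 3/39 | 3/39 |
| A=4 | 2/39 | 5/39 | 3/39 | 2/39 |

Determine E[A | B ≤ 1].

12/5

P(B ≤ 1) = 10/39.
Σ A·P over the event = 1·(4/39) + 3·(4/39) + 4·(2/39) = 8/13.
E[A | B ≤ 1] = (8/13) / (10/39) = 12/5.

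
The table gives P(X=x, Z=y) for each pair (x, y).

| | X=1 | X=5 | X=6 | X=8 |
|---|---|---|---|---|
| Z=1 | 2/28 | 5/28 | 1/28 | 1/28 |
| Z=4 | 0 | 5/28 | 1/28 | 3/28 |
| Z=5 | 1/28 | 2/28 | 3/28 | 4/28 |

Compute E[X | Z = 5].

61/10

P(Z = 5) = 5/14.
Σ X·P over the event = 1·(1/28) + 5·(2/28) + 6·(3/28) + 8·(4/28) = 61/28.
E[X | Z = 5] = (61/28) / (5/14) = 61/10.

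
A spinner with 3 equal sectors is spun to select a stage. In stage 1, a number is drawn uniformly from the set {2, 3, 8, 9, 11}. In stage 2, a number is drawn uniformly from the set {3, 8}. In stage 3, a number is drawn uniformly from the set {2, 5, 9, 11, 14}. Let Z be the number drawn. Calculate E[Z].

E[Z | stage 1] = (2+3+8+9+11)/5 = 33/5.
E[Z | stage 2] = (3+8)/2 = 11/2.
E[Z | stage 3] = (2+5+9+11+14)/5 = 41/5.
By the law of total expectation,
E[Z] = (1/3)·(33/5) + (1/3)·(11/2) + (1/3)·(41/5) = 203/30.

203/30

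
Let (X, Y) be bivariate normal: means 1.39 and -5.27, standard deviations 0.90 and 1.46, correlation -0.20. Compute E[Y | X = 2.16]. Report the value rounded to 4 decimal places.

-5.5198

For a bivariate normal, E[Y | X=x] = μ_Y + ρ·(σ_Y/σ_X)·(x − μ_X).
E[Y | X=2.16] = -5.27 + (-0.20)·(1.46/0.90)·(2.16 − (1.39)) = -5.27 + (-0.32444)·(0.77) = -5.5198.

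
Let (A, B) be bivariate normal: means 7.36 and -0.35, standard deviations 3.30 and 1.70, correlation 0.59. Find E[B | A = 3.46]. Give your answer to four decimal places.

The regression of B on A has slope ρ·σ_B/σ_A and passes through (μ_A, μ_B).
E[B | A=3.46] = -0.35 + (0.59)·(1.70/3.30)·(3.46 − (7.36)) = -0.35 + (0.30394)·(-3.9) = -1.5354.

-1.5354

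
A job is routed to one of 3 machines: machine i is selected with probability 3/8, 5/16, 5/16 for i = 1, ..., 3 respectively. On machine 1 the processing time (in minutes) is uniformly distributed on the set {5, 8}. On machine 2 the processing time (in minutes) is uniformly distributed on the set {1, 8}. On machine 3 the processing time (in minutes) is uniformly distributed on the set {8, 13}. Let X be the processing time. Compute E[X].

57/8

E[X | machine 1] = (5+8)/2 = 13/2.
E[X | machine 2] = (1+8)/2 = 9/2.
E[X | machine 3] = (8+13)/2 = 21/2.
By the law of total expectation,
E[X] = (3/8)·(13/2) + (5/16)·(9/2) + (5/16)·(21/2) = 57/8.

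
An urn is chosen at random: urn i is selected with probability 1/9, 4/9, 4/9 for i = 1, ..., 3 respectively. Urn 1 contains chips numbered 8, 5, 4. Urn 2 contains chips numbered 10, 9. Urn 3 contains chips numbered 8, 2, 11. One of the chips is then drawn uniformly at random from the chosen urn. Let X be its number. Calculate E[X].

215/27

E[X | urn 1] = (8+5+4)/3 = 17/3.
E[X | urn 2] = (10+9)/2 = 19/2.
E[X | urn 3] = (8+2+11)/3 = 7.
By the law of total expectation,
E[X] = (1/9)·(17/3) + (4/9)·(19/2) + (4/9)·(7) = 215/27.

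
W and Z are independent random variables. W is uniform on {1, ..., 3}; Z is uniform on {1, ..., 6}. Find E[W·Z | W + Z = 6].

P(W + Z = 6) = 1/6.
Summing WZ·P(x,y) over outcomes with W + Z = 6 gives 11/9.
E[W·Z | W + Z = 6] = (11/9) / (1/6) = 22/3.

22/3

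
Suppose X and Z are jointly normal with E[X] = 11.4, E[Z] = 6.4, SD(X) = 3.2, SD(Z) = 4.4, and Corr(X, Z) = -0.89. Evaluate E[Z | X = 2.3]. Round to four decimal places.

17.5361

The regression of Z on X has slope ρ·σ_Z/σ_X and passes through (μ_X, μ_Z).
E[Z | X=2.3] = 6.4 + (-0.89)·(4.4/3.2)·(2.3 − (11.4)) = 6.4 + (-1.22375)·(-9.1) = 17.5361.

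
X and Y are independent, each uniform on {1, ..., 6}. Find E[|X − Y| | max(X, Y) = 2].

2/3

Outcomes with max(X, Y) = 2: (1,2), (2,1), (2,2), each with probability 1/36.
E[|X − Y| | max(X, Y) = 2] = (1 + 1 + 0) / 3 = 2/3.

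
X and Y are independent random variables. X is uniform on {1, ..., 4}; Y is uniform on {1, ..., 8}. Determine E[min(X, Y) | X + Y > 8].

3

Outcomes with X + Y > 8: (1,8), (2,7), (2,8), (3,6), (3,7), (3,8), (4,5), (4,6), (4,7), (4,8), each with probability 1/32.
E[min(X, Y) | X + Y > 8] = (1 + 2 + 2 + 3 + 3 + 3 + 4 + 4 + 4 + 4) / 10 = 3.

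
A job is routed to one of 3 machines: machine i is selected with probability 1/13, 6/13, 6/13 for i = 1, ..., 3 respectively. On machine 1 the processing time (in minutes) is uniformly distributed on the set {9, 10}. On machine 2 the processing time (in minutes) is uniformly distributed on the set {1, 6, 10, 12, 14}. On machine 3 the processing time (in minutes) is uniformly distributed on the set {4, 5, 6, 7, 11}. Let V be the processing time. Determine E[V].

1007/130

E[V | machine 1] = (9+10)/2 = 19/2.
E[V | machine 2] = (1+6+10+12+14)/5 = 43/5.
E[V | machine 3] = (4+5+6+7+11)/5 = 33/5.
E[V] = (1/13)·(19/2) + (6/13)·(43/5) + (6/13)·(33/5) = 1007/130.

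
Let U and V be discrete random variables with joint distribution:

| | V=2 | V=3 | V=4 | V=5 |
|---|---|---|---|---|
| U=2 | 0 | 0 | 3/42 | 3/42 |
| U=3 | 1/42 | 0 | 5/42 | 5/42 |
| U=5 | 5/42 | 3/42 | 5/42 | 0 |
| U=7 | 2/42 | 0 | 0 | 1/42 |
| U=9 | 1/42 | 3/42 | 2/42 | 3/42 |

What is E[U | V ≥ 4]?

P(V ≥ 4) = 9/14.
Σ U·P over the event = 2·(3/42) + 2·(3/42) + 3·(5/42) + 3·(5/42) + 5·(5/42) + 7·(1/42) + 9·(2/42) + 9·(3/42) = 17/6.
E[U | V ≥ 4] = (17/6) / (9/14) = 119/27.

119/27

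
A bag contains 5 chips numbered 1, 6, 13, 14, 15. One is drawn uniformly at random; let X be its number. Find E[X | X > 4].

P(X > 4) = 4/5.
Σ over the event: 6·1/5 + 13·1/5 + 14·1/5 + 15·1/5 = 48/5.
E[X | X > 4] = (48/5) / (4/5) = 12.

12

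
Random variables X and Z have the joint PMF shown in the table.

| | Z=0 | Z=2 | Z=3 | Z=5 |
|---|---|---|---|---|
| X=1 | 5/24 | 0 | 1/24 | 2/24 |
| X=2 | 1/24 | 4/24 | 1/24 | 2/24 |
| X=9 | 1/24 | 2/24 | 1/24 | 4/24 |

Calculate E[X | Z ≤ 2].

42/13

P(Z ≤ 2) = 13/24.
Summing X·P(X=x,Z=y) over the conditioning event gives 7/4.
E[X | Z ≤ 2] = (7/4) / (13/24) = 42/13.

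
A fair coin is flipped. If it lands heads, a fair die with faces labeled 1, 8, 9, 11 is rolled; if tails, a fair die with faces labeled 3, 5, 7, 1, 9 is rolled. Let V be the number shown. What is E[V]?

E[V | heads] = (1+8+9+11)/4 = 29/4.
E[V | tails] = (3+5+7+1+9)/5 = 5.
E[V] = (1/2)·(29/4) + (1/2)·(5) = 49/8.

49/8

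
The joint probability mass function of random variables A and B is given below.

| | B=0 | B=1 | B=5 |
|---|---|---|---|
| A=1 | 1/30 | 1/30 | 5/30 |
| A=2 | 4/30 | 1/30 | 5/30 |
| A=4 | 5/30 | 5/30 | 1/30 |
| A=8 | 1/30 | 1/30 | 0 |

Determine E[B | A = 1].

P(A = 1) = 7/30.
Σ B·P over the event = 0·(1/30) + 1·(1/30) + 5·(5/30) = 13/15.
E[B | A = 1] = (13/15) / (7/30) = 26/7.

26/7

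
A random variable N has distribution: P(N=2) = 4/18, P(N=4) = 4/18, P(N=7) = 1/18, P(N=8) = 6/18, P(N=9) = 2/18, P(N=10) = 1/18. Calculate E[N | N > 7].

P(N > 7) = 1/2.
Σ over the event: 8·1/3 + 9·1/9 + 10·1/18 = 38/9.
E[N | N > 7] = (38/9) / (1/2) = 76/9.

76/9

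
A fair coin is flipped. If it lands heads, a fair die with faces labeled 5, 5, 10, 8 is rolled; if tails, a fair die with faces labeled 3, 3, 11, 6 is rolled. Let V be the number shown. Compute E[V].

E[V | heads] = (5+5+10+8)/4 = 7.
E[V | tails] = (3+3+11+6)/4 = 23/4.
E[V] = (1/2)·(7) + (1/2)·(23/4) = 51/8.

51/8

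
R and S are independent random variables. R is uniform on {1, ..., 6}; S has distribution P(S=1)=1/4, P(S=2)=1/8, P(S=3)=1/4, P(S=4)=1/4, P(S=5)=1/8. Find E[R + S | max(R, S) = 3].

P(max(R, S) = 3) = 3/16.
Summing (R+S)·P(x,y) over outcomes with max(R, S) = 3 gives 43/48.
E[R + S | max(R, S) = 3] = (43/48) / (3/16) = 43/9.

43/9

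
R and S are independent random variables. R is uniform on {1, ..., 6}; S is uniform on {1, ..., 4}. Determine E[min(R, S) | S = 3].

5/2

Outcomes with S = 3: (1,3), (2,3), (3,3), (4,3), (5,3), (6,3), each with probability 1/24.
E[min(R, S) | S = 3] = (1 + 2 + 3 + 3 + 3 + 3) / 6 = 5/2.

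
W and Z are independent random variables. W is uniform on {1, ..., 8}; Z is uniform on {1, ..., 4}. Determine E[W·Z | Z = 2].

Outcomes with Z = 2: (1,2), (2,2), (3,2), (4,2), (5,2), (6,2), (7,2), (8,2), each with probability 1/32.
E[W·Z | Z = 2] = (2 + 4 + 6 + 8 + 10 + 12 + 14 + 16) / 8 = 9.

9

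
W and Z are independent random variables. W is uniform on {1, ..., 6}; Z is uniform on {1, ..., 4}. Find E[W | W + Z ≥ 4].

P(W + Z ≥ 4) = 7/8.
Summing W·P(x,y) over outcomes with W + Z ≥ 4 gives 10/3.
E[W | W + Z ≥ 4] = (10/3) / (7/8) = 80/21.

80/21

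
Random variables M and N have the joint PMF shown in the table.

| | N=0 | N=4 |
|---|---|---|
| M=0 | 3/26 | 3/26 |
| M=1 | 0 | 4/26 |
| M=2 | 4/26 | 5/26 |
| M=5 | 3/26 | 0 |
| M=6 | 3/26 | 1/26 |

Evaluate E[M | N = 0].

P(N = 0) = 1/2.
Σ M·P over the event = 0·(3/26) + 2·(4/26) + 5·(3/26) + 6·(3/26) = 41/26.
E[M | N = 0] = (41/26) / (1/2) = 41/13.

41/13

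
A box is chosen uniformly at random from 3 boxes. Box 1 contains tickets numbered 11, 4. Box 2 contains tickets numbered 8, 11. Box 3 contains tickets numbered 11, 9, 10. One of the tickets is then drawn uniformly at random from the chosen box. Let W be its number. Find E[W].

E[W | box 1] = (11+4)/2 = 15/2.
E[W | box 2] = (8+11)/2 = 19/2.
E[W | box 3] = (11+9+10)/3 = 10.
By the law of total expectation,
E[W] = (1/3)·(15/2) + (1/3)·(19/2) + (1/3)·(10) = 9.

9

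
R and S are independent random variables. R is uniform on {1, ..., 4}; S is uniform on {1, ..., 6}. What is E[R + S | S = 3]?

Outcomes with S = 3: (1,3), (2,3), (3,3), (4,3), each with probability 1/24.
E[R + S | S = 3] = (4 + 5 + 6 + 7) / 4 = 11/2.

11/2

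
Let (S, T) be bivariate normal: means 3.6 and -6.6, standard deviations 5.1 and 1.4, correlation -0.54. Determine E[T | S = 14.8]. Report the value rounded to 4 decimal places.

-8.2602

For a bivariate normal, E[T | S=x] = μ_T + ρ·(σ_T/σ_S)·(x − μ_S).
E[T | S=14.8] = -6.6 + (-0.54)·(1.4/5.1)·(14.8 − (3.6)) = -6.6 + (-0.148235)·(11.2) = -8.2602.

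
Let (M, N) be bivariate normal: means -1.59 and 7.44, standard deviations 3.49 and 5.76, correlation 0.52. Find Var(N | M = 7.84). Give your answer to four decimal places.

24.2064

The conditional variance in a bivariate normal is σ_N²(1 − ρ²), independent of x.
Var(N | M=7.84) = (5.76)²·(1 − (0.52)²) = 33.1776·0.7296 = 24.2064.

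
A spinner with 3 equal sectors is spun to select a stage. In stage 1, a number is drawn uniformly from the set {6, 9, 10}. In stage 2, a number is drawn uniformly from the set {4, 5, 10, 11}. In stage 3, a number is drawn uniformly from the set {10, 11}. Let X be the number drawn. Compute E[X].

79/9

E[X | stage 1] = (6+9+10)/3 = 25/3.
E[X | stage 2] = (4+5+10+11)/4 = 15/2.
E[X | stage 3] = (10+11)/2 = 21/2.
By the law of total expectation,
E[X] = (1/3)·(25/3) + (1/3)·(15/2) + (1/3)·(21/2) = 79/9.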